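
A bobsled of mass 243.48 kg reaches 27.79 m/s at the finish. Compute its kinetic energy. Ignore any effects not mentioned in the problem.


KE = 0.5 * m * v^2
KE = 0.5 * 243.48 * 27.79^2
KE = 0.5 * 243.48 * 772.2841 = 94017.8663 J

94017.8663 J


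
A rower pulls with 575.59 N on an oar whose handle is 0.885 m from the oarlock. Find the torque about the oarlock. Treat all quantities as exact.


tau = F * d
tau = 575.59 * 0.885
tau = 509.3972 N*m

509.3972 N*m


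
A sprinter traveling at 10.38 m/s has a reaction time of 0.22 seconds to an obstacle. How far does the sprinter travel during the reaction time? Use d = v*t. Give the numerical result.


d = v * t
d = 10.38 * 0.22
d = 2.2836 m

2.2836 m


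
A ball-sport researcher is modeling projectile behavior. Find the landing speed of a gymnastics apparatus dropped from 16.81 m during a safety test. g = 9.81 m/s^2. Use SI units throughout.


v = sqrt(2 * g * h)
v = sqrt(2 * 9.81 * 16.81)
v = sqrt(329.8122) = 18.1607 m/s

18.1607 m/s


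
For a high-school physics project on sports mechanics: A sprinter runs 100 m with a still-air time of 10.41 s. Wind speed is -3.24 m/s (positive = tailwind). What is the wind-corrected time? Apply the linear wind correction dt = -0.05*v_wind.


dt = -0.05 * v_wind = -0.05 * -3.24 = 0.162 s
t_corrected = t_still + dt = 10.41 + (0.162)
t_corrected = 10.572 s

10.572 s


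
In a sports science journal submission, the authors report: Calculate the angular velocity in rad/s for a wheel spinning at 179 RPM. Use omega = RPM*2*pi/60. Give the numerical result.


omega = RPM * 2 * pi / 60
omega = 179 * 2 * 3.14159 / 60
omega = 1124.6902 / 60 = 18.7448 rad/s

18.7448 rad/s


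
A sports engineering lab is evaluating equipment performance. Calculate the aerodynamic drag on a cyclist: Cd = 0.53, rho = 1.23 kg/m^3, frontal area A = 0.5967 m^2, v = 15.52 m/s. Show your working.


Fd = 0.5 * Cd * rho * A * v^2
Fd = 0.5 * 0.53 * 1.23 * 0.5967 * 15.52^2
v^2 = 240.8704
Fd = 0.5 * 0.53 * 1.23 * 0.5967 * 240.8704 = 46.8479 N

46.8479 N


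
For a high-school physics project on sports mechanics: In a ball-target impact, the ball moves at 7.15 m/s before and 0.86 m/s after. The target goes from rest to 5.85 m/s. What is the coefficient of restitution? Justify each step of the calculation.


e = (v2_after - v1_after) / (v1_before - v2_before)
Numerator = 5.85 - 0.86 = 4.99
Denominator = 7.15 - 0 = 7.15
e = 4.99 / 7.15 = 0.6979

0.6979


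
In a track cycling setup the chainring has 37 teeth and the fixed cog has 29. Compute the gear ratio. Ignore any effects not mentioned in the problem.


GR = front_teeth / rear_teeth
GR = 37 / 29
GR = 1.2759

1.2759


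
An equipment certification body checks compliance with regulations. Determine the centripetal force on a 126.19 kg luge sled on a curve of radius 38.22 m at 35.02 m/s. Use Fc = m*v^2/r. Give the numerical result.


Fc = m * v^2 / r
v^2 = 35.02^2 = 1226.4004
Fc = 126.19 * 1226.4004 / 38.22
Fc = 154759.4665 / 38.22 = 4049.1749 N

4049.1749 N


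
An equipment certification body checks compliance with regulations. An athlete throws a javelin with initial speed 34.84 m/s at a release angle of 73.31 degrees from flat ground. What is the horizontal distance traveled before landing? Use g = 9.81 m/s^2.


R = v^2 * sin(2*theta) / g
Convert angle to radians: theta = 73.31 deg = 1.2795 rad
sin(2*theta) = sin(2.559) = 0.5502
R = 34.84^2 * 0.5502 / 9.81
R = 1213.8256 * 0.5502 / 9.81 = 68.0768 m

68.0768 m


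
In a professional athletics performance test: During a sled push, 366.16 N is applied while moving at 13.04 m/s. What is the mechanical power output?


P = F * v
P = 366.16 * 13.04
P = 4774.7264 W

4774.7264 W


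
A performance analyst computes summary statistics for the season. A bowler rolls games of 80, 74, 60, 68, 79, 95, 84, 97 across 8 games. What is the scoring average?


Average = sum / n
Sum = 637
Average = 637 / 8 = 79.625

79.625


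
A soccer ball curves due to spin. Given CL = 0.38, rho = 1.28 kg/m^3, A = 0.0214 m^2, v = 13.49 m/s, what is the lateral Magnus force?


FM = 0.5 * CL * rho * A * v^2
FM = 0.5 * 0.38 * 1.28 * 0.0214 * 13.49^2
v^2 = 181.9801
FM = 0.5 * 0.38 * 1.28 * 0.0214 * 181.9801 = 0.9471 N

0.9471 N


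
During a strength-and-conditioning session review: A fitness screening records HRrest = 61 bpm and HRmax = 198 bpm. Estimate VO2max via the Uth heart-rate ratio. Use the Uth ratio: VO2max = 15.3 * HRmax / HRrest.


VO2max = 15.3 * HRmax / HRrest
VO2max = 15.3 * 198 / 61
VO2max = 3029.4 / 61 = 49.6623 mL/kg/min

49.6623 mL/kg/min


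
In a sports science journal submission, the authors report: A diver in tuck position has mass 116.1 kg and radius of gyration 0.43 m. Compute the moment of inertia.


I = m * k^2
I = 116.1 * 0.43^2
I = 116.1 * 0.1849 = 21.4669 kg*m^2

21.4669 kg*m^2


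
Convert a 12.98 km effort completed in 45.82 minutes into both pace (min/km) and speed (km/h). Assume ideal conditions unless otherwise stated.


Pace = time / distance = 45.82 min / 12.98 km = 3.53 min/km
Speed = distance / time_in_hours = 12.98 / 0.7637 hr
Speed = 16.9969 km/h

3.53 min/km, 16.9969 km/h


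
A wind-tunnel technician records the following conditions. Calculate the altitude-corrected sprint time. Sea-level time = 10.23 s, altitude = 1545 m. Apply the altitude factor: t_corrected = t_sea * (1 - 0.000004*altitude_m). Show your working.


Correction factor = 1 - 0.000004 * 1545 = 0.99382
t_corrected = t_sea * factor = 10.23 * 0.99382
t_corrected = 10.1668 s

10.1668 s


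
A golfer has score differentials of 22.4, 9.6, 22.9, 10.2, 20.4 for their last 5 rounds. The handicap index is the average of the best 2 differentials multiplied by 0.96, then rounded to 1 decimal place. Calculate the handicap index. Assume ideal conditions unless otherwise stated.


All differentials: 22.4, 9.6, 22.9, 10.2, 20.4
Sorted: 9.6, 10.2, 20.4, 22.4, 22.9
Best 2: 9.6, 10.2
Average of best = 19.8 / 2 = 9.9
Raw index = 9.9 * 0.96 = 9.504
Handicap index = round(9.504, 1) = 9.5

9.5


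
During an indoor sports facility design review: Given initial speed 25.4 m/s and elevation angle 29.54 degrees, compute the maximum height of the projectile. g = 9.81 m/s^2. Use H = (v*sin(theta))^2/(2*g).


H = (v*sin(theta))^2 / (2*g)
vy = v*sin(theta) = 25.4 * sin(29.54 deg) = 12.523 m/s
H = vy^2 / (2*g) = 156.8253 / (2*9.81)
H = 156.8253 / 19.62 = 7.9931 m

7.9931 m


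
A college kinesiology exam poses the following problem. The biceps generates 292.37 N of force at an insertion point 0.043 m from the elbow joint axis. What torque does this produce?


tau = F * d
tau = 292.37 * 0.043
tau = 12.5719 N*m

12.5719 N*m


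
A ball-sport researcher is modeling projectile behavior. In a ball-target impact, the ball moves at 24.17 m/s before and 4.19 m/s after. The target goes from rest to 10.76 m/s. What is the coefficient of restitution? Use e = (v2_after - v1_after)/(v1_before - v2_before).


e = (v2_after - v1_after) / (v1_before - v2_before)
Numerator = 10.76 - 4.19 = 6.57
Denominator = 24.17 - 0 = 24.17
e = 6.57 / 24.17 = 0.2718

0.2718


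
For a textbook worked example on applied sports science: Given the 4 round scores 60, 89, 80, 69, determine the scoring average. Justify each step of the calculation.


Average = sum / n
Sum = 298
Average = 298 / 4 = 74.5

74.5


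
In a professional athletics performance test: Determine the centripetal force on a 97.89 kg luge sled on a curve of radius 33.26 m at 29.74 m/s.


Fc = m * v^2 / r
v^2 = 29.74^2 = 884.4676
Fc = 97.89 * 884.4676 / 33.26
Fc = 86580.5334 / 33.26 = 2603.1429 N

2603.1429 N


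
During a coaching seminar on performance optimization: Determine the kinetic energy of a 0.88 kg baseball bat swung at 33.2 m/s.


KE = 0.5 * m * v^2
KE = 0.5 * 0.88 * 33.2^2
KE = 0.5 * 0.88 * 1102.24 = 484.9856 J

484.9856 J


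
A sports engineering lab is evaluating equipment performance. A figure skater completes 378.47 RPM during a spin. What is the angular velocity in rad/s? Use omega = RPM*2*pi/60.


omega = RPM * 2 * pi / 60
omega = 378.47 * 2 * 3.14159 / 60
omega = 2377.9971 / 60 = 39.6333 rad/s

39.6333 rad/s


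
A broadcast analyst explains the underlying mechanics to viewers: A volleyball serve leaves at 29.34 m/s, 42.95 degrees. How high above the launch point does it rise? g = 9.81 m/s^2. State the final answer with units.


H = (v*sin(theta))^2 / (2*g)
vy = v*sin(theta) = 29.34 * sin(42.95 deg) = 19.9911 m/s
H = vy^2 / (2*g) = 399.644 / (2*9.81)
H = 399.644 / 19.62 = 20.3692 m

20.3692 m


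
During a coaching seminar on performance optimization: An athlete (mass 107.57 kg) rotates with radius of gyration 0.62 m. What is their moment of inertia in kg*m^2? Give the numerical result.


I = m * k^2
I = 107.57 * 0.62^2
I = 107.57 * 0.3844 = 41.3499 kg*m^2

41.3499 kg*m^2


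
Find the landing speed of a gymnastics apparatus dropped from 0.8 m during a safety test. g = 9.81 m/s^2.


v = sqrt(2 * g * h)
v = sqrt(2 * 9.81 * 0.8)
v = sqrt(15.696) = 3.9618 m/s

3.9618 m/s


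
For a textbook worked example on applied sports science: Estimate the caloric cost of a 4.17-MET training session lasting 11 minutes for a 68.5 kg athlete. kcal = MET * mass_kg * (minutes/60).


kcal = MET * mass * time_hr
Convert time: 11 min = 0.1833 hr
kcal = 4.17 * 68.5 * 0.1833
kcal = 52.3682 kcal

52.3682 kcal


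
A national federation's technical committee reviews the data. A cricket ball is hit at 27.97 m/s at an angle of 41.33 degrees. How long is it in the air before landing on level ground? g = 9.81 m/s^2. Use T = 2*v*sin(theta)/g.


T = 2*v*sin(theta)/g
sin(theta) = sin(41.33 deg) = 0.6604
T = 2*27.97*0.6604 / 9.81
T = 36.9425 / 9.81 = 3.7658 s

3.7658 s


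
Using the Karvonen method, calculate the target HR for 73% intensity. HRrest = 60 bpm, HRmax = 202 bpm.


Target = HRrest + pct*(HRmax - HRrest)
Heart rate reserve = HRmax - HRrest = 202 - 60 = 142 bpm
Fraction = 73% = 0.73
Target = 60 + 0.73 * 142
Target = 60 + 103.66 = 163.66 bpm

163.66 bpm


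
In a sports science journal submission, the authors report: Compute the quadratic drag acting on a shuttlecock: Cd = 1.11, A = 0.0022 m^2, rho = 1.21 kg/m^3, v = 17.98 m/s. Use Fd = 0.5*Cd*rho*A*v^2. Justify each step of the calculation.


Fd = 0.5 * Cd * rho * A * v^2
Fd = 0.5 * 1.11 * 1.21 * 0.0022 * 17.98^2
v^2 = 323.2804
Fd = 0.5 * 1.11 * 1.21 * 0.0022 * 323.2804 = 0.4776 N

0.4776 N


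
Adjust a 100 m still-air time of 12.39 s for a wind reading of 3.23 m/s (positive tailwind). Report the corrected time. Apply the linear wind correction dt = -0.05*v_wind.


dt = -0.05 * v_wind = -0.05 * 3.23 = -0.1615 s
t_corrected = t_still + dt = 12.39 + (-0.1615)
t_corrected = 12.2285 s

12.2285 s


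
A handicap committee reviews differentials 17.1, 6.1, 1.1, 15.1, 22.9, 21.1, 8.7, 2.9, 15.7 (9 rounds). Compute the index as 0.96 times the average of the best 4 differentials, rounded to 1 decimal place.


All differentials: 17.1, 6.1, 1.1, 15.1, 22.9, 21.1, 8.7, 2.9, 15.7
Sorted: 1.1, 2.9, 6.1, 8.7, 15.1, 15.7, 17.1, 21.1, 22.9
Best 4: 1.1, 2.9, 6.1, 8.7
Average of best = 18.8 / 4 = 4.7
Raw index = 4.7 * 0.96 = 4.512
Handicap index = round(4.512, 1) = 4.5

4.5


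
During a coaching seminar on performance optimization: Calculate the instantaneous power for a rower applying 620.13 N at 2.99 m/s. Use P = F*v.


P = F * v
P = 620.13 * 2.99
P = 1854.1887 W

1854.1887 W


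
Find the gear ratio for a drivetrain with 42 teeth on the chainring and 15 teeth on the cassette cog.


GR = front_teeth / rear_teeth
GR = 42 / 15
GR = 2.8

2.8


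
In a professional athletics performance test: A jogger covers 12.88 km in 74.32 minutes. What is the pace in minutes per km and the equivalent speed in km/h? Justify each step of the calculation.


Pace = time / distance = 74.32 min / 12.88 km = 5.7702 min/km
Speed = distance / time_in_hours = 12.88 / 1.2387 hr
Speed = 10.3983 km/h

5.7702 min/km, 10.3983 km/h


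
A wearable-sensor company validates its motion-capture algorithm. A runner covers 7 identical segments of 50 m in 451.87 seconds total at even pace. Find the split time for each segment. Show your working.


Split time = total_time / n_laps = 451.87 / 7
Split time = 64.5529 s per lap

64.5529 s


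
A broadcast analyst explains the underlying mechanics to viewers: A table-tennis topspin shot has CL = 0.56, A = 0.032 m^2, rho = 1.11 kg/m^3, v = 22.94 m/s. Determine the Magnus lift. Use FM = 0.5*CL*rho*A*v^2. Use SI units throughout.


FM = 0.5 * CL * rho * A * v^2
FM = 0.5 * 0.56 * 1.11 * 0.032 * 22.94^2
v^2 = 526.2436
FM = 0.5 * 0.56 * 1.11 * 0.032 * 526.2436 = 5.2338 N

5.2338 N


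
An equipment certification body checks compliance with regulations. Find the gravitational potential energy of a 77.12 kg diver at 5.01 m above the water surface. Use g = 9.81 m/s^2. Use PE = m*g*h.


PE = m * g * h
PE = 77.12 * 9.81 * 5.01
PE = 756.5472 * 5.01 = 3790.3015 J

3790.3015 J


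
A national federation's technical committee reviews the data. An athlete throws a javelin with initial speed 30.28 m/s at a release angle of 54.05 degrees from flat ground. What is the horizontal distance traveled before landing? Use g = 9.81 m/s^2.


R = v^2 * sin(2*theta) / g
Convert angle to radians: theta = 54.05 deg = 0.9434 rad
sin(2*theta) = sin(1.8867) = 0.9505
R = 30.28^2 * 0.9505 / 9.81
R = 916.8784 * 0.9505 / 9.81 = 88.8387 m

88.8387 m


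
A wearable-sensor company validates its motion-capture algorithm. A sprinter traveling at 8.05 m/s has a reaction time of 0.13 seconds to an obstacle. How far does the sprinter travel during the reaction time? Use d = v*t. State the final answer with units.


d = v * t
d = 8.05 * 0.13
d = 1.0465 m

1.0465 m


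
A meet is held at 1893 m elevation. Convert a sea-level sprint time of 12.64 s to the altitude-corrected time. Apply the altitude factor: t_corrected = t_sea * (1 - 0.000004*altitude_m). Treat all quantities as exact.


Correction factor = 1 - 0.000004 * 1893 = 0.992428
t_corrected = t_sea * factor = 12.64 * 0.992428
t_corrected = 12.5443 s

12.5443 s


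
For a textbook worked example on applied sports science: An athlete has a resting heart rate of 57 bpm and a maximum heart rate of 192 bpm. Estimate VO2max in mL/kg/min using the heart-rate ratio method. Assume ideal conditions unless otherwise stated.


VO2max = 15.3 * HRmax / HRrest
VO2max = 15.3 * 192 / 57
VO2max = 2937.6 / 57 = 51.5368 mL/kg/min

51.5368 mL/kg/min


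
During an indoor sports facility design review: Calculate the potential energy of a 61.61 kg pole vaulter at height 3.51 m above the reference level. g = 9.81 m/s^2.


PE = m * g * h
PE = 61.61 * 9.81 * 3.51
PE = 604.3941 * 3.51 = 2121.4233 J

2121.4233 J


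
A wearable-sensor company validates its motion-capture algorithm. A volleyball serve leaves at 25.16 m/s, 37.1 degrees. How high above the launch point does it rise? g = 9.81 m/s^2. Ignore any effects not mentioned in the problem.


H = (v*sin(theta))^2 / (2*g)
vy = v*sin(theta) = 25.16 * sin(37.1 deg) = 15.1767 m/s
H = vy^2 / (2*g) = 230.3326 / (2*9.81)
H = 230.3326 / 19.62 = 11.7397 m

11.7397 m


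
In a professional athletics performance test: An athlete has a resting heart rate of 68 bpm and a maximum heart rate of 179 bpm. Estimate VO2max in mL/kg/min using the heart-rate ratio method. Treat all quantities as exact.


VO2max = 15.3 * HRmax / HRrest
VO2max = 15.3 * 179 / 68
VO2max = 2738.7 / 68 = 40.275 mL/kg/min

40.275 mL/kg/min


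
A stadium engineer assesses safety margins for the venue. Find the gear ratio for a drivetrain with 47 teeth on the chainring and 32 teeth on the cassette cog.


GR = front_teeth / rear_teeth
GR = 47 / 32
GR = 1.4688

1.4688


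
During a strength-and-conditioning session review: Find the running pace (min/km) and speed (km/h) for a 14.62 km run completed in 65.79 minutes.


Pace = time / distance = 65.79 min / 14.62 km = 4.5 min/km
Speed = distance / time_in_hours = 14.62 / 1.0965 hr
Speed = 13.3333 km/h

4.5 min/km, 13.3333 km/h


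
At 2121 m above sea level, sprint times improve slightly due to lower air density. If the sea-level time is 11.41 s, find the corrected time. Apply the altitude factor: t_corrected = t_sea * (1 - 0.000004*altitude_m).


Correction factor = 1 - 0.000004 * 2121 = 0.991516
t_corrected = t_sea * factor = 11.41 * 0.991516
t_corrected = 11.3132 s

11.3132 s


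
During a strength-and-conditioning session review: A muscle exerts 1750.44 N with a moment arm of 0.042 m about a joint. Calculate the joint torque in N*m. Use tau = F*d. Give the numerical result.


tau = F * d
tau = 1750.44 * 0.042
tau = 73.5185 N*m

73.5185 N*m


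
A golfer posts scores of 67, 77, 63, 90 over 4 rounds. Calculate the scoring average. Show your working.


Average = sum / n
Sum = 297
Average = 297 / 4 = 74.25

74.25


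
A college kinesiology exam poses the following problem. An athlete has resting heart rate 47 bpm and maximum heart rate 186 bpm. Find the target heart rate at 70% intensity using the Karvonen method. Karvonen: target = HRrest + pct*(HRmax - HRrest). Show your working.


Target = HRrest + pct*(HRmax - HRrest)
Heart rate reserve = HRmax - HRrest = 186 - 47 = 139 bpm
Fraction = 70% = 0.7
Target = 47 + 0.7 * 139
Target = 47 + 97.3 = 144.3 bpm

144.3 bpm


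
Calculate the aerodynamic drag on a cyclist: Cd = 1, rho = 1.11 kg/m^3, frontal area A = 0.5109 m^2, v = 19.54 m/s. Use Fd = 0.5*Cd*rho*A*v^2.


Fd = 0.5 * Cd * rho * A * v^2
Fd = 0.5 * 1 * 1.11 * 0.5109 * 19.54^2
v^2 = 381.8116
Fd = 0.5 * 1 * 1.11 * 0.5109 * 381.8116 = 108.2625 N

108.2625 N


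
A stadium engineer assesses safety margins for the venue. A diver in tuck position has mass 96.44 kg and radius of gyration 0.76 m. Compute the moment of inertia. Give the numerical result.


I = m * k^2
I = 96.44 * 0.76^2
I = 96.44 * 0.5776 = 55.7037 kg*m^2

55.7037 kg*m^2


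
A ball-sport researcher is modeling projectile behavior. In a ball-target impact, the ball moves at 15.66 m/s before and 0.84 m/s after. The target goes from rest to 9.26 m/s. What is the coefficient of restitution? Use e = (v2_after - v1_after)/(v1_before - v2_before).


e = (v2_after - v1_after) / (v1_before - v2_before)
Numerator = 9.26 - 0.84 = 8.42
Denominator = 15.66 - 0 = 15.66
e = 8.42 / 15.66 = 0.5377

0.5377


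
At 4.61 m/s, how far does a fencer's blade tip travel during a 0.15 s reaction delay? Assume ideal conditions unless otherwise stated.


d = v * t
d = 4.61 * 0.15
d = 0.6915 m

0.6915 m


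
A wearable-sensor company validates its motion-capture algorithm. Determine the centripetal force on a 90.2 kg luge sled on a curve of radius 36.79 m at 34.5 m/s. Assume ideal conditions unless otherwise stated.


Fc = m * v^2 / r
v^2 = 34.5^2 = 1190.25
Fc = 90.2 * 1190.25 / 36.79
Fc = 107360.55 / 36.79 = 2918.1992 N

2918.1992 N


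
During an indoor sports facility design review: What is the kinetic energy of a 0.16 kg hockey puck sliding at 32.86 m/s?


KE = 0.5 * m * v^2
KE = 0.5 * 0.16 * 32.86^2
KE = 0.5 * 0.16 * 1079.7796 = 86.3824 J

86.3824 J


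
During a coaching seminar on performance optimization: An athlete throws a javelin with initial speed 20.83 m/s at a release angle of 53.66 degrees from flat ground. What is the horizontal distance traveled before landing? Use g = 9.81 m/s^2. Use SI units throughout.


R = v^2 * sin(2*theta) / g
Convert angle to radians: theta = 53.66 deg = 0.9365 rad
sin(2*theta) = sin(1.8731) = 0.9547
R = 20.83^2 * 0.9547 / 9.81
R = 433.8889 * 0.9547 / 9.81 = 42.2238 m

42.2238 m


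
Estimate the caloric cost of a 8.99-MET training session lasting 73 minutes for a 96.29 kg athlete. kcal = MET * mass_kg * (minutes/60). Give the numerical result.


kcal = MET * mass * time_hr
Convert time: 73 min = 1.2167 hr
kcal = 8.99 * 96.29 * 1.2167
kcal = 1053.204 kcal

1053.204 kcal


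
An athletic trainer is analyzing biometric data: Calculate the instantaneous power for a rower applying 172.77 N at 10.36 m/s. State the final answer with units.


P = F * v
P = 172.77 * 10.36
P = 1789.8972 W

1789.8972 W


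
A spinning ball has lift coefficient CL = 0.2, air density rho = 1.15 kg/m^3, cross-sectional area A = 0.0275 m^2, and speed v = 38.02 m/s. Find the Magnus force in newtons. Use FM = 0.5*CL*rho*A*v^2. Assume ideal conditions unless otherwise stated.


FM = 0.5 * CL * rho * A * v^2
FM = 0.5 * 0.2 * 1.15 * 0.0275 * 38.02^2
v^2 = 1445.5204
FM = 0.5 * 0.2 * 1.15 * 0.0275 * 1445.5204 = 4.5715 N

4.5715 N


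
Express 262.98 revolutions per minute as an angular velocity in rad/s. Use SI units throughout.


omega = RPM * 2 * pi / 60
omega = 262.98 * 2 * 3.14159 / 60
omega = 1652.3521 / 60 = 27.5392 rad/s

27.5392 rad/s


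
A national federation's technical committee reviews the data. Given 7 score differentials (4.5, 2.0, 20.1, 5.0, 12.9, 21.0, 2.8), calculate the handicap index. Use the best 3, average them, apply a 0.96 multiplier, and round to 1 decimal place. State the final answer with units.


All differentials: 4.5, 2.0, 20.1, 5.0, 12.9, 21.0, 2.8
Sorted: 2.0, 2.8, 4.5, 5.0, 12.9, 20.1, 21.0
Best 3: 2.0, 2.8, 4.5
Average of best = 9.3 / 3 = 3.1
Raw index = 3.1 * 0.96 = 2.976
Handicap index = round(2.976, 1) = 3.0

3.0


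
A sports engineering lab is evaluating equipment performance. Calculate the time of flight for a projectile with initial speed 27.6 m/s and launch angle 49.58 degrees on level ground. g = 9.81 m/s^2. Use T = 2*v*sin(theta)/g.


T = 2*v*sin(theta)/g
sin(theta) = sin(49.58 deg) = 0.7613
T = 2*27.6*0.7613 / 9.81
T = 42.0244 / 9.81 = 4.2838 s

4.2838 s


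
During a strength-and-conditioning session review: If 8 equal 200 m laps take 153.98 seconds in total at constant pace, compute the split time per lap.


Split time = total_time / n_laps = 153.98 / 8
Split time = 19.2475 s per lap

19.2475 s


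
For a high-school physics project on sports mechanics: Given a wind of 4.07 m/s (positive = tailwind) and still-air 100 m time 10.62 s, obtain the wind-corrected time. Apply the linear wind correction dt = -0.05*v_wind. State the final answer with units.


dt = -0.05 * v_wind = -0.05 * 4.07 = -0.2035 s
t_corrected = t_still + dt = 10.62 + (-0.2035)
t_corrected = 10.4165 s

10.4165 s


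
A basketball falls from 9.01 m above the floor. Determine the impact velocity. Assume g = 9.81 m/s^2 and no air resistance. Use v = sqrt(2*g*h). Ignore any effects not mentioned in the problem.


v = sqrt(2 * g * h)
v = sqrt(2 * 9.81 * 9.01)
v = sqrt(176.7762) = 13.2957 m/s

13.2957 m/s


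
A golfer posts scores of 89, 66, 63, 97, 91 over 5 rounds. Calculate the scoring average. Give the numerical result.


Average = sum / n
Sum = 406
Average = 406 / 5 = 81.2

81.2


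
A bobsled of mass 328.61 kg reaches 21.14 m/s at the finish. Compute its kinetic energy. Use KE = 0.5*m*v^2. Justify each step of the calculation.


KE = 0.5 * m * v^2
KE = 0.5 * 328.61 * 21.14^2
KE = 0.5 * 328.61 * 446.8996 = 73427.8388 J

73427.8388 J


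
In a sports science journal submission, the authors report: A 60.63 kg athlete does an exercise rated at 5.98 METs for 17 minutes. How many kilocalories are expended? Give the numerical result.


kcal = MET * mass * time_hr
Convert time: 17 min = 0.2833 hr
kcal = 5.98 * 60.63 * 0.2833
kcal = 102.7274 kcal

102.7274 kcal


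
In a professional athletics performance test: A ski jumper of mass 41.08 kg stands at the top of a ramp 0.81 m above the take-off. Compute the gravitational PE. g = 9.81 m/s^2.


PE = m * g * h
PE = 41.08 * 9.81 * 0.81
PE = 402.9948 * 0.81 = 326.4258 J

326.4258 J


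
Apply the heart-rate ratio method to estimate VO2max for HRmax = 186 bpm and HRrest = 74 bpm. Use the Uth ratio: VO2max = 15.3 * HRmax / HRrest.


VO2max = 15.3 * HRmax / HRrest
VO2max = 15.3 * 186 / 74
VO2max = 2845.8 / 74 = 38.4568 mL/kg/min

38.4568 mL/kg/min


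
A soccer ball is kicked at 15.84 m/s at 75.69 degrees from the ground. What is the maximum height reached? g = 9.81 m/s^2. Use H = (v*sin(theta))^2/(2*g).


H = (v*sin(theta))^2 / (2*g)
vy = v*sin(theta) = 15.84 * sin(75.69 deg) = 15.3485 m/s
H = vy^2 / (2*g) = 235.5773 / (2*9.81)
H = 235.5773 / 19.62 = 12.007 m

12.007 m


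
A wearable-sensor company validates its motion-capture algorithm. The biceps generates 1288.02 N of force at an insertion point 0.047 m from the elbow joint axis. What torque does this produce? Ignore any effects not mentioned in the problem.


tau = F * d
tau = 1288.02 * 0.047
tau = 60.5369 N*m

60.5369 N*m


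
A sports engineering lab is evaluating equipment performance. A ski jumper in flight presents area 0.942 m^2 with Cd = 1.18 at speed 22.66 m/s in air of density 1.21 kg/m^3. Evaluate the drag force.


Fd = 0.5 * Cd * rho * A * v^2
Fd = 0.5 * 1.18 * 1.21 * 0.942 * 22.66^2
v^2 = 513.4756
Fd = 0.5 * 1.18 * 1.21 * 0.942 * 513.4756 = 345.3092 N

345.3092 N


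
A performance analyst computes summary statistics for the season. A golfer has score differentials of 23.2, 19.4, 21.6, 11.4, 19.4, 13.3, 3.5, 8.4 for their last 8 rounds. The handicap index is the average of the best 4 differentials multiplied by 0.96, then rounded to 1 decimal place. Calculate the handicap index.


All differentials: 23.2, 19.4, 21.6, 11.4, 19.4, 13.3, 3.5, 8.4
Sorted: 3.5, 8.4, 11.4, 13.3, 19.4, 19.4, 21.6, 23.2
Best 4: 3.5, 8.4, 11.4, 13.3
Average of best = 36.6 / 4 = 9.15
Raw index = 9.15 * 0.96 = 8.784
Handicap index = round(8.784, 1) = 8.8

8.8


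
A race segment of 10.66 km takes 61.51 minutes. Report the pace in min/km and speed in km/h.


Pace = time / distance = 61.51 min / 10.66 km = 5.7702 min/km
Speed = distance / time_in_hours = 10.66 / 1.0252 hr
Speed = 10.3983 km/h

5.7702 min/km, 10.3983 km/h


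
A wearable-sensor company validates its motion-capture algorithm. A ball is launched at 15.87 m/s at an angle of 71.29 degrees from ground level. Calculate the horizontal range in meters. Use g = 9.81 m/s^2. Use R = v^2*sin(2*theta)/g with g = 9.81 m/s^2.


R = v^2 * sin(2*theta) / g
Convert angle to radians: theta = 71.29 deg = 1.2442 rad
sin(2*theta) = sin(2.4885) = 0.6077
R = 15.87^2 * 0.6077 / 9.81
R = 251.8569 * 0.6077 / 9.81 = 15.6006 m

15.6006 m


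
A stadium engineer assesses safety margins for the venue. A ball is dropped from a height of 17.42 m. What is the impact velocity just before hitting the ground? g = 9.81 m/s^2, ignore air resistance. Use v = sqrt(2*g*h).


v = sqrt(2 * g * h)
v = sqrt(2 * 9.81 * 17.42)
v = sqrt(341.7804) = 18.4873 m/s

18.4873 m/s


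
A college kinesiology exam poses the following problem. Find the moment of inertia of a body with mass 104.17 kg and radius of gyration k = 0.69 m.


I = m * k^2
I = 104.17 * 0.69^2
I = 104.17 * 0.4761 = 49.5953 kg*m^2

49.5953 kg*m^2


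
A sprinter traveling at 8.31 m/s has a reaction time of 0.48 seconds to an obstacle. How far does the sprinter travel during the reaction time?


d = v * t
d = 8.31 * 0.48
d = 3.9888 m

3.9888 m


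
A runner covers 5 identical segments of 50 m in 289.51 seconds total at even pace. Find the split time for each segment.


Split time = total_time / n_laps = 289.51 / 5
Split time = 57.902 s per lap

57.902 s


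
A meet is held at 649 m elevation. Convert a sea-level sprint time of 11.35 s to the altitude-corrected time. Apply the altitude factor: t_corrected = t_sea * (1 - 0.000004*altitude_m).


Correction factor = 1 - 0.000004 * 649 = 0.997404
t_corrected = t_sea * factor = 11.35 * 0.997404
t_corrected = 11.3205 s

11.3205 s


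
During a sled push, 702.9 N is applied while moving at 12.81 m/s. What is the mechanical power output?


P = F * v
P = 702.9 * 12.81
P = 9004.149 W

9004.149 W


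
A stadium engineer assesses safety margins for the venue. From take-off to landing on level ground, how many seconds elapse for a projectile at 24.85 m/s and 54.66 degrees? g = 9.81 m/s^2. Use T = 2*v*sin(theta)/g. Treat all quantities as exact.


T = 2*v*sin(theta)/g
sin(theta) = sin(54.66 deg) = 0.8157
T = 2*24.85*0.8157 / 9.81
T = 40.542 / 9.81 = 4.1327 s

4.1327 s


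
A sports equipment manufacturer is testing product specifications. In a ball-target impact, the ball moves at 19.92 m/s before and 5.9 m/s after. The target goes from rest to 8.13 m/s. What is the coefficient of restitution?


e = (v2_after - v1_after) / (v1_before - v2_before)
Numerator = 8.13 - 5.9 = 2.23
Denominator = 19.92 - 0 = 19.92
e = 2.23 / 19.92 = 0.1119

0.1119


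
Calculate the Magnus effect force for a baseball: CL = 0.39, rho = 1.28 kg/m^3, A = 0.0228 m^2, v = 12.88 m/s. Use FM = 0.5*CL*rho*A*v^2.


FM = 0.5 * CL * rho * A * v^2
FM = 0.5 * 0.39 * 1.28 * 0.0228 * 12.88^2
v^2 = 165.8944
FM = 0.5 * 0.39 * 1.28 * 0.0228 * 165.8944 = 0.9441 N

0.9441 N


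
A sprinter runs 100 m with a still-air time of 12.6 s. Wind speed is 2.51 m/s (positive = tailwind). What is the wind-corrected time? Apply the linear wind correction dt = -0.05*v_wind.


dt = -0.05 * v_wind = -0.05 * 2.51 = -0.1255 s
t_corrected = t_still + dt = 12.6 + (-0.1255)
t_corrected = 12.4745 s

12.4745 s


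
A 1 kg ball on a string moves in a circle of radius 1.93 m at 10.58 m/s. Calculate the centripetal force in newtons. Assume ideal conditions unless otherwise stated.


Fc = m * v^2 / r
v^2 = 10.58^2 = 111.9364
Fc = 1 * 111.9364 / 1.93
Fc = 111.9364 / 1.93 = 57.9981 N

57.9981 N


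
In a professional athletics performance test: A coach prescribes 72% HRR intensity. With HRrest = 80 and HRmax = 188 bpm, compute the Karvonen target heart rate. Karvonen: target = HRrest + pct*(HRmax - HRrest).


Target = HRrest + pct*(HRmax - HRrest)
Heart rate reserve = HRmax - HRrest = 188 - 80 = 108 bpm
Fraction = 72% = 0.72
Target = 80 + 0.72 * 108
Target = 80 + 77.76 = 157.76 bpm

157.76 bpm


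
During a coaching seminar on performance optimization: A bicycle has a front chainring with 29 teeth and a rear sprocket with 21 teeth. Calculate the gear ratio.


GR = front_teeth / rear_teeth
GR = 29 / 21
GR = 1.381

1.381


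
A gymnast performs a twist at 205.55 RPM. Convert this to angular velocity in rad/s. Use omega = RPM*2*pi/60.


omega = RPM * 2 * pi / 60
omega = 205.55 * 2 * 3.14159 / 60
omega = 1291.5087 / 60 = 21.5251 rad/s

21.5251 rad/s


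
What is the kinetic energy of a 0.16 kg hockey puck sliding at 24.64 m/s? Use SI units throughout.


KE = 0.5 * m * v^2
KE = 0.5 * 0.16 * 24.64^2
KE = 0.5 * 0.16 * 607.1296 = 48.5704 J

48.5704 J


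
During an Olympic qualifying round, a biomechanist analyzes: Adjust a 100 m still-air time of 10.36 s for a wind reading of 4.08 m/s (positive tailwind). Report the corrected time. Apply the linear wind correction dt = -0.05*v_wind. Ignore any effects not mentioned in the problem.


dt = -0.05 * v_wind = -0.05 * 4.08 = -0.204 s
t_corrected = t_still + dt = 10.36 + (-0.204)
t_corrected = 10.156 s

10.156 s


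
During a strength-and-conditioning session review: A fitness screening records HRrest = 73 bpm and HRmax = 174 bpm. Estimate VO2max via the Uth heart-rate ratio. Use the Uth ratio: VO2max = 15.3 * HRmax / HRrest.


VO2max = 15.3 * HRmax / HRrest
VO2max = 15.3 * 174 / 73
VO2max = 2662.2 / 73 = 36.4685 mL/kg/min

36.4685 mL/kg/min


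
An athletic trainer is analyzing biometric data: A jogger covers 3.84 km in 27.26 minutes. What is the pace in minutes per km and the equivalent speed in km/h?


Pace = time / distance = 27.26 min / 3.84 km = 7.099 min/km
Speed = distance / time_in_hours = 3.84 / 0.4543 hr
Speed = 8.4519 km/h

7.099 min/km, 8.4519 km/h


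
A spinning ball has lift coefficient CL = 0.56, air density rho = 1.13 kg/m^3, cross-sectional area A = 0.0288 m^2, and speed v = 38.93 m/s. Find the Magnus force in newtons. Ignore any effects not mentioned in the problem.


FM = 0.5 * CL * rho * A * v^2
FM = 0.5 * 0.56 * 1.13 * 0.0288 * 38.93^2
v^2 = 1515.5449
FM = 0.5 * 0.56 * 1.13 * 0.0288 * 1515.5449 = 13.8101 N

13.8101 N


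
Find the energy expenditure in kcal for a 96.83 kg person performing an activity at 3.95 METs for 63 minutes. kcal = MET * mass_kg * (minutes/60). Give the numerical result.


kcal = MET * mass * time_hr
Convert time: 63 min = 1.05 hr
kcal = 3.95 * 96.83 * 1.05
kcal = 401.6024 kcal

401.6024 kcal


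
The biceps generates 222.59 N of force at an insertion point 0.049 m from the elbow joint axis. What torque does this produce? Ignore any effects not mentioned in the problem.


tau = F * d
tau = 222.59 * 0.049
tau = 10.9069 N*m

10.9069 N*m


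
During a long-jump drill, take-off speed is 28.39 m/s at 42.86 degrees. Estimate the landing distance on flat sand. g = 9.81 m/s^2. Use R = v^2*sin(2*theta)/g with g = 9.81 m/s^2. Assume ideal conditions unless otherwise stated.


R = v^2 * sin(2*theta) / g
Convert angle to radians: theta = 42.86 deg = 0.748 rad
sin(2*theta) = sin(1.4961) = 0.9972
R = 28.39^2 * 0.9972 / 9.81
R = 805.9921 * 0.9972 / 9.81 = 81.9311 m

81.9311 m


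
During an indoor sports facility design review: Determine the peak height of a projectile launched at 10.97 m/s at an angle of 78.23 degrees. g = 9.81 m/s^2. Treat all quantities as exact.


H = (v*sin(theta))^2 / (2*g)
vy = v*sin(theta) = 10.97 * sin(78.23 deg) = 10.7393 m/s
H = vy^2 / (2*g) = 115.3336 / (2*9.81)
H = 115.3336 / 19.62 = 5.8784 m

5.8784 m


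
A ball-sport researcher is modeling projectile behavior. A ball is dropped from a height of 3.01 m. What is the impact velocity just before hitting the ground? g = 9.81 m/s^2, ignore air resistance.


v = sqrt(2 * g * h)
v = sqrt(2 * 9.81 * 3.01)
v = sqrt(59.0562) = 7.6848 m/s

7.6848 m/s


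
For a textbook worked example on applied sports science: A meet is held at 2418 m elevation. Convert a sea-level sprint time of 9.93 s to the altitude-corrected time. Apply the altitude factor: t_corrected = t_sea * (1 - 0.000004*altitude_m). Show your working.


Correction factor = 1 - 0.000004 * 2418 = 0.990328
t_corrected = t_sea * factor = 9.93 * 0.990328
t_corrected = 9.834 s

9.834 s


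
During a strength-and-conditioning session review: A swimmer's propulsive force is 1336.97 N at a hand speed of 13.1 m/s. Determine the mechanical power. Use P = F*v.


P = F * v
P = 1336.97 * 13.1
P = 17514.307 W

17514.307 W


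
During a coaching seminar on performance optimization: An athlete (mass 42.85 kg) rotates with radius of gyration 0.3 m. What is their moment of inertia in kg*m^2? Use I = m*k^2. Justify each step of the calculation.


I = m * k^2
I = 42.85 * 0.3^2
I = 42.85 * 0.09 = 3.8565 kg*m^2

3.8565 kg*m^2


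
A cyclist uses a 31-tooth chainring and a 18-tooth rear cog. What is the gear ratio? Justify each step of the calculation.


GR = front_teeth / rear_teeth
GR = 31 / 18
GR = 1.7222

1.7222


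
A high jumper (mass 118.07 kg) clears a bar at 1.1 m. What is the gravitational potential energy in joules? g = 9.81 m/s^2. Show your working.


PE = m * g * h
PE = 118.07 * 9.81 * 1.1
PE = 1158.2667 * 1.1 = 1274.0934 J

1274.0934 J


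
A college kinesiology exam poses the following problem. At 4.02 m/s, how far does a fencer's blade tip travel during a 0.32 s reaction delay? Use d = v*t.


d = v * t
d = 4.02 * 0.32
d = 1.2864 m

1.2864 m


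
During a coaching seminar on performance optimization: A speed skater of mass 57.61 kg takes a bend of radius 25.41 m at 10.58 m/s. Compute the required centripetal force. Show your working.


Fc = m * v^2 / r
v^2 = 10.58^2 = 111.9364
Fc = 57.61 * 111.9364 / 25.41
Fc = 6448.656 / 25.41 = 253.7842 N

253.7842 N


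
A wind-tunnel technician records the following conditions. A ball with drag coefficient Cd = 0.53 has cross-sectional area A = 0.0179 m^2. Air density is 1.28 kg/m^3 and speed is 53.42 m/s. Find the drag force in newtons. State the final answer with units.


Fd = 0.5 * Cd * rho * A * v^2
Fd = 0.5 * 0.53 * 1.28 * 0.0179 * 53.42^2
v^2 = 2853.6964
Fd = 0.5 * 0.53 * 1.28 * 0.0179 * 2853.6964 = 17.3267 N

17.3267 N


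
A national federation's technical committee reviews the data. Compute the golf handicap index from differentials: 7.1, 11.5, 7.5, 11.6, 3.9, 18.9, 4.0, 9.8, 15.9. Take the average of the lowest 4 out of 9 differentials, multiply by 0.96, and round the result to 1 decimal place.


All differentials: 7.1, 11.5, 7.5, 11.6, 3.9, 18.9, 4.0, 9.8, 15.9
Sorted: 3.9, 4.0, 7.1, 7.5, 9.8, 11.5, 11.6, 15.9, 18.9
Best 4: 3.9, 4.0, 7.1, 7.5
Average of best = 22.5 / 4 = 5.625
Raw index = 5.625 * 0.96 = 5.4
Handicap index = round(5.4, 1) = 5.4

5.4


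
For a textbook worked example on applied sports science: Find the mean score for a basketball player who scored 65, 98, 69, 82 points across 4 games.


Average = sum / n
Sum = 314
Average = 314 / 4 = 78.5

78.5


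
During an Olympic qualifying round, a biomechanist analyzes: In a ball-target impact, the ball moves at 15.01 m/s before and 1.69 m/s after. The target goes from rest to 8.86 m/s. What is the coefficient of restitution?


e = (v2_after - v1_after) / (v1_before - v2_before)
Numerator = 8.86 - 1.69 = 7.17
Denominator = 15.01 - 0 = 15.01
e = 7.17 / 15.01 = 0.4777

0.4777


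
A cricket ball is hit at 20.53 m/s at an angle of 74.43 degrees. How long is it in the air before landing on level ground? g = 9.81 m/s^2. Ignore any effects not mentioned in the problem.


T = 2*v*sin(theta)/g
sin(theta) = sin(74.43 deg) = 0.9633
T = 2*20.53*0.9633 / 9.81
T = 39.5532 / 9.81 = 4.0319 s

4.0319 s


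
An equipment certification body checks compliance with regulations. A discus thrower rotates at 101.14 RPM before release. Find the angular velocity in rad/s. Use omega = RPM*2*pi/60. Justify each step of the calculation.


omega = RPM * 2 * pi / 60
omega = 101.14 * 2 * 3.14159 / 60
omega = 635.4814 / 60 = 10.5914 rad/s

10.5914 rad/s


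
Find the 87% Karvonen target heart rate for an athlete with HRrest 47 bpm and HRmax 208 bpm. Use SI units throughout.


Target = HRrest + pct*(HRmax - HRrest)
Heart rate reserve = HRmax - HRrest = 208 - 47 = 161 bpm
Fraction = 87% = 0.87
Target = 47 + 0.87 * 161
Target = 47 + 140.07 = 187.07 bpm

187.07 bpm


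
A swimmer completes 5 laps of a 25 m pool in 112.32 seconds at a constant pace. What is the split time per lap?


Split time = total_time / n_laps = 112.32 / 5
Split time = 22.464 s per lap

22.464 s


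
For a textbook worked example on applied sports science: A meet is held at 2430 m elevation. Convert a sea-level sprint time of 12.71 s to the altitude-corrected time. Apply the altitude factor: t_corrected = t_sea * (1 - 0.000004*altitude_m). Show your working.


Correction factor = 1 - 0.000004 * 2430 = 0.99028
t_corrected = t_sea * factor = 12.71 * 0.99028
t_corrected = 12.5865 s

12.5865 s


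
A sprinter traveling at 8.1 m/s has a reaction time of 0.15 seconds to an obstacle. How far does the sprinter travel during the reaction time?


d = v * t
d = 8.1 * 0.15
d = 1.215 m

1.215 m


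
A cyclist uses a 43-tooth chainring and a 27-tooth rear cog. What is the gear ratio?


GR = front_teeth / rear_teeth
GR = 43 / 27
GR = 1.5926

1.5926


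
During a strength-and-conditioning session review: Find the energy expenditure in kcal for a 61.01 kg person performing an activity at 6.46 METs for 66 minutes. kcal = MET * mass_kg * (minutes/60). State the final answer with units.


kcal = MET * mass * time_hr
Convert time: 66 min = 1.1 hr
kcal = 6.46 * 61.01 * 1.1
kcal = 433.5371 kcal

433.5371 kcal


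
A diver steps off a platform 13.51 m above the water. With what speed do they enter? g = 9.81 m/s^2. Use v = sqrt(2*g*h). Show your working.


v = sqrt(2 * g * h)
v = sqrt(2 * 9.81 * 13.51)
v = sqrt(265.0662) = 16.2809 m/s

16.2809 m/s


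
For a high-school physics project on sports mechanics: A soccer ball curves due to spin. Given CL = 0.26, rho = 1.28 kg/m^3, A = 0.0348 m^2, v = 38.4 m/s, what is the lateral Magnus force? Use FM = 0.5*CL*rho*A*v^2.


FM = 0.5 * CL * rho * A * v^2
FM = 0.5 * 0.26 * 1.28 * 0.0348 * 38.4^2
v^2 = 1474.56
FM = 0.5 * 0.26 * 1.28 * 0.0348 * 1474.56 = 8.5388 N

8.5388 N
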